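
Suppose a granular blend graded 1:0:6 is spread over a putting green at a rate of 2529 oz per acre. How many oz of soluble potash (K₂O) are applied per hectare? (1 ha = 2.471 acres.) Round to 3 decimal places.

374.950 oz K₂O per hectare

K₂O per acre = 2529 × 6% = 151.74 oz.
Convert to per hectare: 151.74 × 2.471 = 374.9495 oz.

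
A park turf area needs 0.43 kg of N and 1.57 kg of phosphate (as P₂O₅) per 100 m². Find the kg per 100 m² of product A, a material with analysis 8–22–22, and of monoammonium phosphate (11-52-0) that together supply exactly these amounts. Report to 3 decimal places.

With a, b = kg per 100 m² of product A and monoammonium phosphate:
N: 0.08·a + 0.11·b = 0.43
P₂O₅: 0.22·a + 0.52·b = 1.57
From row1: a = (0.43 − 0.11·b) / 0.08.
Into row2: 0.22·(0.43 − 0.11·b)/0.08 + 0.52·b = 1.57 → b = 1.78161, a = 2.92529.

2.925 kg product A, 1.782 kg monoammonium phosphate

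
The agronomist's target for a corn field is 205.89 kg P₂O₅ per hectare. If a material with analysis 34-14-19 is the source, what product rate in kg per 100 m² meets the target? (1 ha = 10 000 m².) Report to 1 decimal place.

Product per hectare = 205.89 / 14% = 1470.64 kg.
Convert to per 100 m²: 1470.64 × 0.01 = 14.7064 kg.

14.7 kg of product per hundred sq m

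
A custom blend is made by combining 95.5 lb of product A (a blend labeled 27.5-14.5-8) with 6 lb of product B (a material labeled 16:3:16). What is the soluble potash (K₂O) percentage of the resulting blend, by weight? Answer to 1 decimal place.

Total mass = 95.5 + 6 = 101.5 lb.
K₂O mass = 8%×95.5 + 16%×6 = 8.6 lb.
% K₂O = 8.6 / 101.5 = 8.47291%.

8.5% K₂O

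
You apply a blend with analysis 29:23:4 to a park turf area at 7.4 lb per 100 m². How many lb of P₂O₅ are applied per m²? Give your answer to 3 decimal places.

P₂O₅ per 100 m² = 7.4 × 23% = 1.702 lb.
Convert to per m²: 1.702 × 0.01 = 0.01702 lb.

0.017 lb P₂O₅ per sq m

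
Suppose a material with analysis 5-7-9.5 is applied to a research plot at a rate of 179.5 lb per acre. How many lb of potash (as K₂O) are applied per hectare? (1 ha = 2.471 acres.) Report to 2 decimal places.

42.14 lb K₂O per hectare

K₂O per acre = 179.5 × 9.5% = 17.0525 lb.
Convert to per hectare: 17.0525 × 2.471 = 42.1367 lb.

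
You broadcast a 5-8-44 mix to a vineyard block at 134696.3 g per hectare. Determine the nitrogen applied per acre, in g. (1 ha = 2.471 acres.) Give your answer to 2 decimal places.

2725.54 g N per acre

nitrogen per hectare = 134696.3 × 5% = 6734.81 g.
Convert to per acre: 6734.81 × 0.404694 = 2725.542 g.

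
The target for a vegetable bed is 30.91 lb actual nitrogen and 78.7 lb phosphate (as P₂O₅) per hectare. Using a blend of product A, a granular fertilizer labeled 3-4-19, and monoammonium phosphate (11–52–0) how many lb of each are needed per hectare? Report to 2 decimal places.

662.16 lb product A, 100.41 lb monoammonium phosphate

Per-hectare balance (a = product A, b = monoammonium phosphate):
N: 0.03·a + 0.11·b = 30.91
P₂O₅: 0.04·a + 0.52·b = 78.7
From row1: a = (30.91 − 0.11·b) / 0.03.
Into row2: 0.04·(30.91 − 0.11·b)/0.03 + 0.52·b = 78.7 → b = 100.411, a = 662.161.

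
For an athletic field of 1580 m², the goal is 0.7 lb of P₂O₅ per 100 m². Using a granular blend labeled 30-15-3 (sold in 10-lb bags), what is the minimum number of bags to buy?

8 bags

Product per 100 m² = 0.7 / 15% = 4.66667 lb.
Total product = 4.66667 × 1580 / 100 = 73.7333 lb.
Bags = ⌈73.7333 / 10⌉ = 8.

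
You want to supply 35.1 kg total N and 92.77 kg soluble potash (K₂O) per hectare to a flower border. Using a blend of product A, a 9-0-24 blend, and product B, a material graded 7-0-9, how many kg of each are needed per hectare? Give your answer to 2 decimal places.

383.32 kg product A, 8.59 kg product B

Per-hectare balance (a = product A, b = product B):
N: 0.09·a + 0.07·b = 35.1
K₂O: 0.24·a + 0.09·b = 92.77
Eliminate a: (row1) − 0.09/0.24·(row2) → 0.03625·b = 0.31125, so b = 8.58621.
Back-substitute: a = (35.1 − 0.07·8.58621) / 0.09 = 383.322.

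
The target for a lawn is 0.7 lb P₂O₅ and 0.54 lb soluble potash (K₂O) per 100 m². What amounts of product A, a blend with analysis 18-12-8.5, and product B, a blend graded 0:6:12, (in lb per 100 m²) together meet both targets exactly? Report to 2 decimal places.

5.55 lb product A, 0.57 lb product B

Per-100 m² balance (a = product A, b = product B):
P₂O₅: 0.12·a + 0.06·b = 0.7
K₂O: 0.085·a + 0.12·b = 0.54
Eliminate a: (row1) − 0.12/0.085·(row2) → -0.109412·b = -0.0623529, so b = 0.569892.
Back-substitute: a = (0.7 − 0.06·0.569892) / 0.12 = 5.54839.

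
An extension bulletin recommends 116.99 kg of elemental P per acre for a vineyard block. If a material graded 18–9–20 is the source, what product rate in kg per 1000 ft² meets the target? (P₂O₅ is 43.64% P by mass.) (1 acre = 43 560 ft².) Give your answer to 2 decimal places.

As P₂O₅: 116.99 / 0.4364 = 268.08 kg per acre.
Product per acre = 268.08 / 9% = 2978.66 kg.
Convert to per 1000 ft²: 2978.66 × 0.0229568 = 68.3807 kg.

68.38 kg of product per thousand sq ft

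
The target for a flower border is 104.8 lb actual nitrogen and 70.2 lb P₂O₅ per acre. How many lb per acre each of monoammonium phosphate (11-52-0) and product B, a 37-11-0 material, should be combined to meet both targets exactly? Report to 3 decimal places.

80.122 lb monoammonium phosphate, 259.423 lb product B

Let a = lb of monoammonium phosphate, b = lb of product B (per acre).
N: 0.11·a + 0.37·b = 104.8
P₂O₅: 0.52·a + 0.11·b = 70.2
Eliminate b: (row1) − 0.37/0.11·(row2) → -1.63909·a = -131.327, so a = 80.12202.
Then b = (70.2 − 0.52·80.12202) / 0.11 = 259.4232.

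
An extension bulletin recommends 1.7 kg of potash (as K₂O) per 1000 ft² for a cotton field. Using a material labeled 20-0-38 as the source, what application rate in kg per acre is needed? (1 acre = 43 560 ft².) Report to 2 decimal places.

Product per 1000 ft² = 1.7 / 38% = 4.47368 kg.
Convert to per acre: 4.47368 × 43.56 = 194.874 kg.

194.87 kg of product per acre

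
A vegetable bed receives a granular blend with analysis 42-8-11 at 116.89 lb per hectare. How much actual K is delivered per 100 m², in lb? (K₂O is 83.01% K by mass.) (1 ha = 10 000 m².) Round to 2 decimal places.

K₂O per hectare = 116.89 × 11% = 12.8579 lb.
Elemental K = 12.8579 × 0.8301 = 10.6733 lb per hectare.
Convert to per 100 m²: 10.6733 × 0.01 = 0.106733 lb.

0.11 lb K per hundred sq m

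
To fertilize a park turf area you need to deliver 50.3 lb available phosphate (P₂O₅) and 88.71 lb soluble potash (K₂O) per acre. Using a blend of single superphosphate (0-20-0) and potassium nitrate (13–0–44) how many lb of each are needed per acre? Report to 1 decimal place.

With a, b = lb per acre of single superphosphate and potassium nitrate:
P₂O₅: 0.2·a + 0·b = 50.3
K₂O: 0·a + 0.44·b = 88.71
Solving simultaneously: a = 251.5, b = 201.614.

251.5 lb single superphosphate, 201.6 lb potassium nitrate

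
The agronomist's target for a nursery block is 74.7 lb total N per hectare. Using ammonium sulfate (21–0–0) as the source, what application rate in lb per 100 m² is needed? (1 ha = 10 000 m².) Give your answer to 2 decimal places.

Product per hectare = 74.7 / 21% = 355.714 lb.
Convert to per 100 m²: 355.714 × 0.01 = 3.55714 lb.

3.56 lb of product per hundred sq m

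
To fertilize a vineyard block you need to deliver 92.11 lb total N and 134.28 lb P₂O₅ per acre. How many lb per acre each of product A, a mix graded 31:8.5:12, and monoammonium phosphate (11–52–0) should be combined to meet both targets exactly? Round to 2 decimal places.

Let a = lb of product A, b = lb of monoammonium phosphate (per acre).
N: 0.31·a + 0.11·b = 92.11
P₂O₅: 0.085·a + 0.52·b = 134.28
From row1: a = (92.11 − 0.11·b) / 0.31.
Into row2: 0.085·(92.11 − 0.11·b)/0.31 + 0.52·b = 134.28 → b = 222.571, a = 218.152.

218.15 lb product A, 222.57 lb monoammonium phosphate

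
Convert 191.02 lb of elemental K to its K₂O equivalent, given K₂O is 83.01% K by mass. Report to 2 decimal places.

230.12 lb K₂O

K₂O = 191.02 / 0.8301 = 230.117 lb.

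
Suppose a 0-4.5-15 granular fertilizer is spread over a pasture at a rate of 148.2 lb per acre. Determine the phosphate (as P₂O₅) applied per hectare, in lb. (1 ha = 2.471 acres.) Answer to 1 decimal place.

16.5 lb P₂O₅ per hectare

P₂O₅ per acre = 148.2 × 4.5% = 6.669 lb.
Convert to per hectare: 6.669 × 2.471 = 16.4791 lb.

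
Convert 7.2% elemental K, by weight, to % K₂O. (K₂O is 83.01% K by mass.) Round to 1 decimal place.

%K₂O = 7.2 / 0.8301 = 8.67365%.

8.7% K₂O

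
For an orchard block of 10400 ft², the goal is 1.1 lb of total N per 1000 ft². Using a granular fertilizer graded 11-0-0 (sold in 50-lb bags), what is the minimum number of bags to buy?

Product per 1000 ft² = 1.1 / 11% = 10 lb.
Total product = 10 × 10400 / 1000 = 104 lb.
Bags = ⌈104 / 50⌉ = 3.

3 bags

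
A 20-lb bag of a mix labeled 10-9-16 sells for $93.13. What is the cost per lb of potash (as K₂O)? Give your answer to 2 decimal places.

$29.10 per lb K₂O

K₂O in bag = 20 × 16% = 3.2 lb.
Cost per lb K₂O = $93.13 / 3.2 = $29.1031.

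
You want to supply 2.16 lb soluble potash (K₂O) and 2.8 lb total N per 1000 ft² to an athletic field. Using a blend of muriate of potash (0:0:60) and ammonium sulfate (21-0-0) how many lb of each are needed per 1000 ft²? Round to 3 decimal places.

3.600 lb muriate of potash, 13.333 lb ammonium sulfate

With a, b = lb per 1000 ft² of muriate of potash and ammonium sulfate:
K₂O: 0.6·a + 0·b = 2.16
N: 0·a + 0.21·b = 2.8
Solving simultaneously: a = 3.6, b = 13.3333.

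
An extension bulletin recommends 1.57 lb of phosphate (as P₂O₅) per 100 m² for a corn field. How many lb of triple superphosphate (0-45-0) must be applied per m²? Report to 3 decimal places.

0.035 lb of product per sq m

Product per 100 m² = 1.57 / 45% = 3.48889 lb.
Convert to per m²: 3.48889 × 0.01 = 0.0348889 lb.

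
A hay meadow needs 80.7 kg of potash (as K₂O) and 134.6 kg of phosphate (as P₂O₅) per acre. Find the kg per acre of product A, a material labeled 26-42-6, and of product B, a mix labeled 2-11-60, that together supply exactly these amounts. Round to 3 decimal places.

292.922 kg product A, 105.208 kg product B

Per-acre balance (a = product A, b = product B):
K₂O: 0.06·a + 0.6·b = 80.7
P₂O₅: 0.42·a + 0.11·b = 134.6
Eliminate a: (row1) − 0.06/0.42·(row2) → 0.584286·b = 61.4714, so b = 105.2078.
Back-substitute: a = (80.7 − 0.6·105.2078) / 0.06 = 292.9218.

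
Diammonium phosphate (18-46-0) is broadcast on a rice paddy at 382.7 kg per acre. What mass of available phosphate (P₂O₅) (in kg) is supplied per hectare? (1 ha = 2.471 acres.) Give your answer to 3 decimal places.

435.000 kg P₂O₅ per hectare

P₂O₅ per acre = 382.7 × 46% = 176.042 kg.
Convert to per hectare: 176.042 × 2.471 = 434.9998 kg.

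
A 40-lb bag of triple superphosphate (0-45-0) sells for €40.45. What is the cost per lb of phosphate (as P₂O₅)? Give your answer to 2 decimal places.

€2.25 per lb P₂O₅

P₂O₅ in bag = 40 × 45% = 18 lb.
Cost per lb P₂O₅ = €40.45 / 18 = €2.2472.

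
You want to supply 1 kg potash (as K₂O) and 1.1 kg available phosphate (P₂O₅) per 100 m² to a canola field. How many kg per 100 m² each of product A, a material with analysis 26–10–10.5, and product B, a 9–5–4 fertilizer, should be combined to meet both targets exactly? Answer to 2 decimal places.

4.80 kg product A, 12.40 kg product B

Per-100 m² balance (a = product A, b = product B):
K₂O: 0.105·a + 0.04·b = 1
P₂O₅: 0.1·a + 0.05·b = 1.1
Eliminate b: (row1) − 0.04/0.05·(row2) → 0.025·a = 0.12, so a = 4.8.
Then b = (1.1 − 0.1·4.8) / 0.05 = 12.4.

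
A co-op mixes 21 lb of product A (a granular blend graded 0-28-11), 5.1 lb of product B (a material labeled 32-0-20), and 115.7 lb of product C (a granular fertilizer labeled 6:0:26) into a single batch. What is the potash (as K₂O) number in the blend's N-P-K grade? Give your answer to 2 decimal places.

23.56% K₂O

Total mass = 21 + 5.1 + 115.7 = 141.8 lb.
K₂O mass = 11%×21 + 20%×5.1 + 26%×115.7 = 33.412 lb.
% K₂O = 33.412 / 141.8 = 23.5628%.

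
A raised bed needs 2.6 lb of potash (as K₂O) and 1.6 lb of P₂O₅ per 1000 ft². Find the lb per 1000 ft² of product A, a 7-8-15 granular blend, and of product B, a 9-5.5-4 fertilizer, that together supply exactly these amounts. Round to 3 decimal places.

Per-1000 ft² balance (a = product A, b = product B):
K₂O: 0.15·a + 0.04·b = 2.6
P₂O₅: 0.08·a + 0.055·b = 1.6
Solving simultaneously: a = 15.6436, b = 6.33663.

15.644 lb product A, 6.337 lb product B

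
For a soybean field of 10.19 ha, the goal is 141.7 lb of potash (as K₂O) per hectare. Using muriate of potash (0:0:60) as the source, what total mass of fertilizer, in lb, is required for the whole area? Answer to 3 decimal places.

Product per hectare = 141.7 / 60% = 236.167 lb.
Total product = 236.167 × 10.19 = 2406.5383 lb.

2406.538 lb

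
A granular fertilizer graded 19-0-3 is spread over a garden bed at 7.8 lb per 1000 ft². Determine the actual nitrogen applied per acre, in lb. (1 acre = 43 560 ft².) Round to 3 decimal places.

nitrogen per 1000 ft² = 7.8 × 19% = 1.482 lb.
Convert to per acre: 1.482 × 43.56 = 64.5559 lb.

64.556 lb N per acre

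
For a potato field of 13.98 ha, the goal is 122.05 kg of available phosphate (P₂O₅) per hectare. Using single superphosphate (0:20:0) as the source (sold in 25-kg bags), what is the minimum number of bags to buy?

342 bags

Product per hectare = 122.05 / 20% = 610.25 kg.
Total product = 610.25 × 13.98 = 8531.3 kg.
Bags = ⌈8531.3 / 25⌉ = 342.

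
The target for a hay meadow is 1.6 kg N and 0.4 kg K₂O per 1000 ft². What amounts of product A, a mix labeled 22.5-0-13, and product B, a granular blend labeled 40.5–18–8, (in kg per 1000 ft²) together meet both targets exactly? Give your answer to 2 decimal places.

0.98 kg product A, 3.41 kg product B

Per-1000 ft² balance (a = product A, b = product B):
N: 0.225·a + 0.405·b = 1.6
K₂O: 0.13·a + 0.08·b = 0.4
Eliminate b: (row1) − 0.405/0.08·(row2) → -0.433125·a = -0.425, so a = 0.981241.
Then b = (0.4 − 0.13·0.981241) / 0.08 = 3.40548.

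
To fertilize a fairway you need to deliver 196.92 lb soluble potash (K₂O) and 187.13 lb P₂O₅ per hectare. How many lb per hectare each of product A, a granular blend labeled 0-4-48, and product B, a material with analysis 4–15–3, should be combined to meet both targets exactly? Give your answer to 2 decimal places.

With a, b = lb per hectare of product A and product B:
K₂O: 0.48·a + 0.03·b = 196.92
P₂O₅: 0.04·a + 0.15·b = 187.13
Eliminate a: (row1) − 0.48/0.04·(row2) → -1.77·b = -2048.64, so b = 1157.424.
Back-substitute: a = (196.92 − 0.03·1157.424) / 0.48 = 337.911.

337.91 lb product A, 1157.42 lb product B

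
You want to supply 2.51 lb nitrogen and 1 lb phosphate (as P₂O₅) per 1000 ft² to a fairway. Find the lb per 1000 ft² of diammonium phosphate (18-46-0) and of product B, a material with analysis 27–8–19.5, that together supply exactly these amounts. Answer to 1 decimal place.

0.6 lb diammonium phosphate, 8.9 lb product B

Per-1000 ft² balance (a = diammonium phosphate, b = product B):
N: 0.18·a + 0.27·b = 2.51
P₂O₅: 0.46·a + 0.08·b = 1
From row1: a = (2.51 − 0.27·b) / 0.18.
Into row2: 0.46·(2.51 − 0.27·b)/0.18 + 0.08·b = 1 → b = 8.87614, a = 0.630237.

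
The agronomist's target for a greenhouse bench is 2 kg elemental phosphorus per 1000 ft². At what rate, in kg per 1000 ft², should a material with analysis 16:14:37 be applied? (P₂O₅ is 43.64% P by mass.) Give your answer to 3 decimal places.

As P₂O₅: 2 / 0.4364 = 4.58295 kg per 1000 ft².
Product per 1000 ft² = 4.58295 / 14% = 32.7354 kg.

32.735 kg of product per thousand sq ft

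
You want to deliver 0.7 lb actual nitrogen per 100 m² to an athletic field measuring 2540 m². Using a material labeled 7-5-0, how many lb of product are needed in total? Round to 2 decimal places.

Product per 100 m² = 0.7 / 7% = 10 lb.
Total product = 10 × 2540 / 100 = 254 lb.

254.00 lb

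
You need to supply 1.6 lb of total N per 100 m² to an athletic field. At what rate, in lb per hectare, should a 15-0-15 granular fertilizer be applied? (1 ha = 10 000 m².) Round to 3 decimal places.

Product per 100 m² = 1.6 / 15% = 10.6667 lb.
Convert to per hectare: 10.6667 × 100 = 1066.6667 lb.

1066.667 lb of product per hectare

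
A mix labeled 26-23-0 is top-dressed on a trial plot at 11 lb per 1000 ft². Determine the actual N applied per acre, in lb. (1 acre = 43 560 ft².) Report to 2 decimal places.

124.58 lb N per acre

nitrogen per 1000 ft² = 11 × 26% = 2.86 lb.
Convert to per acre: 2.86 × 43.56 = 124.582 lb.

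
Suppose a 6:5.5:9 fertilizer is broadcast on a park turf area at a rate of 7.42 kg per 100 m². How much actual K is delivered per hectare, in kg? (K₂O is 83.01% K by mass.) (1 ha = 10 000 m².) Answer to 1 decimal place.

K₂O per 100 m² = 7.42 × 9% = 0.6678 kg.
Elemental K = 0.6678 × 0.8301 = 0.554341 kg per 100 m².
Convert to per hectare: 0.554341 × 100 = 55.4341 kg.

55.4 kg K per hectare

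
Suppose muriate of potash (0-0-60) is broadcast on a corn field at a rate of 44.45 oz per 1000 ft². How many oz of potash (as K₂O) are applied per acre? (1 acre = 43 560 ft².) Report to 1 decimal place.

1161.7 oz K₂O per acre

K₂O per 1000 ft² = 44.45 × 60% = 26.67 oz.
Convert to per acre: 26.67 × 43.56 = 1161.745 oz.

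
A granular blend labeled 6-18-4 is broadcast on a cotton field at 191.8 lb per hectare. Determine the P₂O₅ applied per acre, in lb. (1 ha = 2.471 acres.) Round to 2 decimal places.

P₂O₅ per hectare = 191.8 × 18% = 34.524 lb.
Convert to per acre: 34.524 × 0.404694 = 13.9717 lb.

13.97 lb P₂O₅ per acre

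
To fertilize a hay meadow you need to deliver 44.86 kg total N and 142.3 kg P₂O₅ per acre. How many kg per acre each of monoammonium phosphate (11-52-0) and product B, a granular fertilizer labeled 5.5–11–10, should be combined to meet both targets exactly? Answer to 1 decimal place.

With a, b = kg per acre of monoammonium phosphate and product B:
N: 0.11·a + 0.055·b = 44.86
P₂O₅: 0.52·a + 0.11·b = 142.3
Solving simultaneously: a = 175.267, b = 465.103.

175.3 kg monoammonium phosphate, 465.1 kg product B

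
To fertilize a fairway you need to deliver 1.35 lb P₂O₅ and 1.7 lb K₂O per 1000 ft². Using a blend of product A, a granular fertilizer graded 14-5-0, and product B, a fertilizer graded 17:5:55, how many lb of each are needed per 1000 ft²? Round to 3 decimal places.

23.909 lb product A, 3.091 lb product B

Let a = lb of product A, b = lb of product B (per 1000 ft²).
P₂O₅: 0.05·a + 0.05·b = 1.35
K₂O: 0·a + 0.55·b = 1.7
Solving simultaneously: a = 23.9091, b = 3.09091.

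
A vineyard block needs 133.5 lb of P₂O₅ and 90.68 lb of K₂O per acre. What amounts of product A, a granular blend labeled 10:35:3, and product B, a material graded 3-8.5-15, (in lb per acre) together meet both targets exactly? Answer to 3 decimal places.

246.591 lb product A, 555.215 lb product B

With a, b = lb per acre of product A and product B:
P₂O₅: 0.35·a + 0.085·b = 133.5
K₂O: 0.03·a + 0.15·b = 90.68
Solving simultaneously: a = 246.5906, b = 555.2152.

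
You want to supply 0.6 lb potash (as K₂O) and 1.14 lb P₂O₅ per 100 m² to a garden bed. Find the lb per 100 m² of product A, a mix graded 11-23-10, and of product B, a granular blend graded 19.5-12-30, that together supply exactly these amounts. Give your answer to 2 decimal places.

4.74 lb product A, 0.42 lb product B

With a, b = lb per 100 m² of product A and product B:
K₂O: 0.1·a + 0.3·b = 0.6
P₂O₅: 0.23·a + 0.12·b = 1.14
Eliminate b: (row1) − 0.3/0.12·(row2) → -0.475·a = -2.25, so a = 4.73684.
Then b = (1.14 − 0.23·4.73684) / 0.12 = 0.421053.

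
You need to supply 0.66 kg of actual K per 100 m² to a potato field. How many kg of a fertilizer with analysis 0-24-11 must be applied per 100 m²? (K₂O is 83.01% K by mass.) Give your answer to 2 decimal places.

As K₂O: 0.66 / 0.8301 = 0.795085 kg per 100 m².
Product per 100 m² = 0.795085 / 11% = 7.22804 kg.

7.23 kg of product per hundred sq m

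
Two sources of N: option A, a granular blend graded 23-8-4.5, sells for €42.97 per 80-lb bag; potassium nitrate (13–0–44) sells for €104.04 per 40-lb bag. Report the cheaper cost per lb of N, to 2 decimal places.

€2.34 per lb N (option A)

option A: N per bag = 80 × 23% = 18.4 lb; cost = 42.97 / 18.4 = €2.3353/lb N.
potassium nitrate: N per bag = 40 × 13% = 5.2 lb; cost = 104.04 / 5.2 = €20.0077/lb N.
option A is cheaper.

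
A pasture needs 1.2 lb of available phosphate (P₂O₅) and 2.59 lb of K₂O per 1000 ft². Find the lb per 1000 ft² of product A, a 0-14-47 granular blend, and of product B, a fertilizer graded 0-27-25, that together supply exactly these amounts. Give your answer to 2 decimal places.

Per-1000 ft² balance (a = product A, b = product B):
P₂O₅: 0.14·a + 0.27·b = 1.2
K₂O: 0.47·a + 0.25·b = 2.59
From row1: a = (1.2 − 0.27·b) / 0.14.
Into row2: 0.47·(1.2 − 0.27·b)/0.14 + 0.25·b = 2.59 → b = 2.19151, a = 4.34494.

4.34 lb product A, 2.19 lb product B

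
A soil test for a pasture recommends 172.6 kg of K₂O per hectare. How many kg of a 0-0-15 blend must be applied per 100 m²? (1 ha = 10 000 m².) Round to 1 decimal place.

11.5 kg of product per hundred sq m

Product per hectare = 172.6 / 15% = 1150.67 kg.
Convert to per 100 m²: 1150.67 × 0.01 = 11.5067 kg.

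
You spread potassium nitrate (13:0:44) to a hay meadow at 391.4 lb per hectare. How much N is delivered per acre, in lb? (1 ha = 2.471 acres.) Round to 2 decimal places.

nitrogen per hectare = 391.4 × 13% = 50.882 lb.
Convert to per acre: 50.882 × 0.404694 = 20.5917 lb.

20.59 lb N per acre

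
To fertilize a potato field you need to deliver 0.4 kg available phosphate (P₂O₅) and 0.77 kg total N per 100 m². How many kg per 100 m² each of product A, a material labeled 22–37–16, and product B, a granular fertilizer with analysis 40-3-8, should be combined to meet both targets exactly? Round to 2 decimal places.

0.97 kg product A, 1.39 kg product B

Let a = kg of product A, b = kg of product B (per 100 m²).
P₂O₅: 0.37·a + 0.03·b = 0.4
N: 0.22·a + 0.4·b = 0.77
From row1: a = (0.4 − 0.03·b) / 0.37.
Into row2: 0.22·(0.4 − 0.03·b)/0.37 + 0.4·b = 0.77 → b = 1.3925, a = 0.968175.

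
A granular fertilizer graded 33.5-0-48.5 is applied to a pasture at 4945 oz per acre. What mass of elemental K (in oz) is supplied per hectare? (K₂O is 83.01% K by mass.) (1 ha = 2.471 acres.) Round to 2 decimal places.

4919.39 oz K per hectare

K₂O per acre = 4945 × 48.5% = 2398.32 oz.
Elemental K = 2398.32 × 0.8301 = 1990.85 oz per acre.
Convert to per hectare: 1990.85 × 2.471 = 4919.389 oz.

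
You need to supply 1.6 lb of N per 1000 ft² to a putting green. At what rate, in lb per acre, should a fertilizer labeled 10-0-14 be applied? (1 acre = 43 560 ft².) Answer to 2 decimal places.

696.96 lb of product per acre

Product per 1000 ft² = 1.6 / 10% = 16 lb.
Convert to per acre: 16 × 43.56 = 696.96 lb.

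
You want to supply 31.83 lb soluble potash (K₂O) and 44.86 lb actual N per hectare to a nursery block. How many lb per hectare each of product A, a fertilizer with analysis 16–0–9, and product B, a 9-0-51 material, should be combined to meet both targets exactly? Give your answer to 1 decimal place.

Let a = lb of product A, b = lb of product B (per hectare).
K₂O: 0.09·a + 0.51·b = 31.83
N: 0.16·a + 0.09·b = 44.86
From row1: a = (31.83 − 0.51·b) / 0.09.
Into row2: 0.16·(31.83 − 0.51·b)/0.09 + 0.09·b = 44.86 → b = 14.3592, a = 272.298.

272.3 lb product A, 14.4 lb product B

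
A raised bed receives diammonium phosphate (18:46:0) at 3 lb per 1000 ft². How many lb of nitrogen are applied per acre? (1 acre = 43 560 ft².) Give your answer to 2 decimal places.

23.52 lb N per acre

nitrogen per 1000 ft² = 3 × 18% = 0.54 lb.
Convert to per acre: 0.54 × 43.56 = 23.5224 lb.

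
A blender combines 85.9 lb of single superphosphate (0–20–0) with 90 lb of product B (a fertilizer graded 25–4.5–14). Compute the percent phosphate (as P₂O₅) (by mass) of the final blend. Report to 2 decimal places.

12.07% P₂O₅

Total mass = 85.9 + 90 = 175.9 lb.
P₂O₅ mass = 20%×85.9 + 4.5%×90 = 21.23 lb.
% P₂O₅ = 21.23 / 175.9 = 12.0694%.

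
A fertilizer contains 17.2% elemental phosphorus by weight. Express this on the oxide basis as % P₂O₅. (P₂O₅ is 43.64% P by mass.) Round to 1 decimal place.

%P₂O₅ = 17.2 / 0.4364 = 39.4134%.

39.4% P₂O₅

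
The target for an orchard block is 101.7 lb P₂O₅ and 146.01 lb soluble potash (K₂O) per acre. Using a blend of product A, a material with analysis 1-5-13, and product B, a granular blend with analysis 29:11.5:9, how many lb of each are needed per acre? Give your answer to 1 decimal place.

Per-acre balance (a = product A, b = product B):
P₂O₅: 0.05·a + 0.115·b = 101.7
K₂O: 0.13·a + 0.09·b = 146.01
From row1: a = (101.7 − 0.115·b) / 0.05.
Into row2: 0.13·(101.7 − 0.115·b)/0.05 + 0.09·b = 146.01 → b = 566.555, a = 730.923.

730.9 lb product A, 566.6 lb product B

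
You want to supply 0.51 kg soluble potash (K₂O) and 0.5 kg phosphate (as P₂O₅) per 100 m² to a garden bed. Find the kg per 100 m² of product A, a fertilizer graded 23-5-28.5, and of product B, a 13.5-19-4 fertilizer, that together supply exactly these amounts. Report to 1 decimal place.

1.5 kg product A, 2.2 kg product B

Per-100 m² balance (a = product A, b = product B):
K₂O: 0.285·a + 0.04·b = 0.51
P₂O₅: 0.05·a + 0.19·b = 0.5
Eliminate a: (row1) − 0.285/0.05·(row2) → -1.043·b = -2.34, so b = 2.24353.
Back-substitute: a = (0.51 − 0.04·2.24353) / 0.285 = 1.47459.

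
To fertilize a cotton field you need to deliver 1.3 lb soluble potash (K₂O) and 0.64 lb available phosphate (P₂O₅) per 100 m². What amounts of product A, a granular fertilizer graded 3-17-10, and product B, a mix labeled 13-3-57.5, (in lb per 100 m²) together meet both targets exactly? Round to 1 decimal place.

Let a = lb of product A, b = lb of product B (per 100 m²).
K₂O: 0.1·a + 0.575·b = 1.3
P₂O₅: 0.17·a + 0.03·b = 0.64
Solving simultaneously: a = 3.4723, b = 1.65699.

3.5 lb product A, 1.7 lb product B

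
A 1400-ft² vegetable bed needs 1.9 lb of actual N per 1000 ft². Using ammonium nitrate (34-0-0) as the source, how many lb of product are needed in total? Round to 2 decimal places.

Product per 1000 ft² = 1.9 / 34% = 5.58824 lb.
Total product = 5.58824 × 1400 / 1000 = 7.82353 lb.

7.82 lb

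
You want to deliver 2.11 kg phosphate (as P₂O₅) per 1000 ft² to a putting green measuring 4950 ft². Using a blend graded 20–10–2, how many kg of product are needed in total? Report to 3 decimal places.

Product per 1000 ft² = 2.11 / 10% = 21.1 kg.
Total product = 21.1 × 4950 / 1000 = 104.445 kg.

104.445 kg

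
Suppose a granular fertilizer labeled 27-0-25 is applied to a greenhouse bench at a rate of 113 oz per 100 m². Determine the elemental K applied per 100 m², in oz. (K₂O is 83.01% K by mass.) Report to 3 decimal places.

K₂O per 100 m² = 113 × 25% = 28.25 oz.
Elemental K = 28.25 × 0.8301 = 23.4503 oz per 100 m².

23.450 oz K per hundred sq m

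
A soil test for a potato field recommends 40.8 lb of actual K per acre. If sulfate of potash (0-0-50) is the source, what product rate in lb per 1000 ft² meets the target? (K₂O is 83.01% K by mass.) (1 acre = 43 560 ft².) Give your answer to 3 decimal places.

As K₂O: 40.8 / 0.8301 = 49.1507 lb per acre.
Product per acre = 49.1507 / 50% = 98.3014 lb.
Convert to per 1000 ft²: 98.3014 × 0.0229568 = 2.25669 lb.

2.257 lb of product per thousand sq ft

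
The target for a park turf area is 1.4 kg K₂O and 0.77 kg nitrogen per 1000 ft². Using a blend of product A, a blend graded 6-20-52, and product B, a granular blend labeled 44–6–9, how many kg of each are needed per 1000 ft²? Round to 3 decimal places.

With a, b = kg per 1000 ft² of product A and product B:
K₂O: 0.52·a + 0.09·b = 1.4
N: 0.06·a + 0.44·b = 0.77
Eliminate a: (row1) − 0.52/0.06·(row2) → -3.72333·b = -5.27333, so b = 1.41629.
Back-substitute: a = (1.4 − 0.09·1.41629) / 0.52 = 2.44718.

2.447 kg product A, 1.416 kg product B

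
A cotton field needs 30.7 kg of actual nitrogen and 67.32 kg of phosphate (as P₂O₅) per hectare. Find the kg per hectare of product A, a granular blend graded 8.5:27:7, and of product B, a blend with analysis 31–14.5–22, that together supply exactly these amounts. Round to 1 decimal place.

230.0 kg product A, 36.0 kg product B

With a, b = kg per hectare of product A and product B:
N: 0.085·a + 0.31·b = 30.7
P₂O₅: 0.27·a + 0.145·b = 67.32
Eliminate b: (row1) − 0.31/0.145·(row2) → -0.492241·a = -113.226, so a = 230.02.
Then b = (67.32 − 0.27·230.02) / 0.145 = 35.9622.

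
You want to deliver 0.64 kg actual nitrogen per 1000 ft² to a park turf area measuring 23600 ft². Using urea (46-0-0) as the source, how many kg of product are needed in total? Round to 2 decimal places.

32.83 kg

Product per 1000 ft² = 0.64 / 46% = 1.3913 kg.
Total product = 1.3913 × 23600 / 1000 = 32.8348 kg.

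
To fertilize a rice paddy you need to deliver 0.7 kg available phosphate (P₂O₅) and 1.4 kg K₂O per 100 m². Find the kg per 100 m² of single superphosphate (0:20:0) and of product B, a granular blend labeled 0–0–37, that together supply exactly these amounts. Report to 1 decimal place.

3.5 kg single superphosphate, 3.8 kg product B

Let a = kg of single superphosphate, b = kg of product B (per 100 m²).
P₂O₅: 0.2·a + 0·b = 0.7
K₂O: 0·a + 0.37·b = 1.4
Solving simultaneously: a = 3.5, b = 3.78378.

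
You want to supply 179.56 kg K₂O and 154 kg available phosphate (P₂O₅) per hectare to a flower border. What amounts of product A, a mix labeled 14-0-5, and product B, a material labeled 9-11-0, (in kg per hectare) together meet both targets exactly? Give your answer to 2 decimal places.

3591.20 kg product A, 1400.00 kg product B

With a, b = kg per hectare of product A and product B:
K₂O: 0.05·a + 0·b = 179.56
P₂O₅: 0·a + 0.11·b = 154
Solving simultaneously: a = 3591.2, b = 1400.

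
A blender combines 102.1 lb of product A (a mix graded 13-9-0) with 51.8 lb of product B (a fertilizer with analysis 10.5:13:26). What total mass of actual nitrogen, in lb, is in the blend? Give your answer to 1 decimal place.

N mass = 13%×102.1 + 10.5%×51.8 = 18.712 lb.

18.7 lb N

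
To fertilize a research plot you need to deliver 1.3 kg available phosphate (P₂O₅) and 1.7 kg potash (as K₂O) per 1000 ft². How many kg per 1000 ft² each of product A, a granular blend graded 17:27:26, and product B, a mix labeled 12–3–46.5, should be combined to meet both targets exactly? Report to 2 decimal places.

Per-1000 ft² balance (a = product A, b = product B):
P₂O₅: 0.27·a + 0.03·b = 1.3
K₂O: 0.26·a + 0.465·b = 1.7
From row1: a = (1.3 − 0.03·b) / 0.27.
Into row2: 0.26·(1.3 − 0.03·b)/0.27 + 0.465·b = 1.7 → b = 1.0276, a = 4.70064.

4.70 kg product A, 1.03 kg product B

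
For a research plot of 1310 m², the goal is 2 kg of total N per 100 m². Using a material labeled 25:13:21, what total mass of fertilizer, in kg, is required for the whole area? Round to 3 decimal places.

Product per 100 m² = 2 / 25% = 8 kg.
Total product = 8 × 1310 / 100 = 104.8 kg.

104.800 kg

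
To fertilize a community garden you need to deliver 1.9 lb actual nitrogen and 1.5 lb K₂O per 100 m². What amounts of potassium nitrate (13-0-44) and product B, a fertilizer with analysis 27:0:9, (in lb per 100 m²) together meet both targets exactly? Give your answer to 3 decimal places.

2.185 lb potassium nitrate, 5.985 lb product B

Let a = lb of potassium nitrate, b = lb of product B (per 100 m²).
N: 0.13·a + 0.27·b = 1.9
K₂O: 0.44·a + 0.09·b = 1.5
Solving simultaneously: a = 2.18487, b = 5.98506.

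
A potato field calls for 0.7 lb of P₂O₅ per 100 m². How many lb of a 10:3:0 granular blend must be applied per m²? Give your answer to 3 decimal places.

0.233 lb of product per sq m

Product per 100 m² = 0.7 / 3% = 23.3333 lb.
Convert to per m²: 23.3333 × 0.01 = 0.233333 lb.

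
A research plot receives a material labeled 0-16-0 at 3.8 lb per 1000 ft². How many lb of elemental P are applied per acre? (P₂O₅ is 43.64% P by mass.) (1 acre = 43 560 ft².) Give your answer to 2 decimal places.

11.56 lb P per acre

P₂O₅ per 1000 ft² = 3.8 × 16% = 0.608 lb.
Elemental P = 0.608 × 0.4364 = 0.265331 lb per 1000 ft².
Convert to per acre: 0.265331 × 43.56 = 11.5578 lb.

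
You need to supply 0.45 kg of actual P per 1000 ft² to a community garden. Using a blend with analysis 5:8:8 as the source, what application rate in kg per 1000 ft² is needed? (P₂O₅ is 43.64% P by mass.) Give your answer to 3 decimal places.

12.890 kg of product per thousand sq ft

As P₂O₅: 0.45 / 0.4364 = 1.03116 kg per 1000 ft².
Product per 1000 ft² = 1.03116 / 8% = 12.8896 kg.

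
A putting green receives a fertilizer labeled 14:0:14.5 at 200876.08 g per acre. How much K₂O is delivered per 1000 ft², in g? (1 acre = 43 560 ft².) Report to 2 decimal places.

668.66 g K₂O per thousand sq ft

K₂O per acre = 200876.08 × 14.5% = 29127 g.
Convert to per 1000 ft²: 29127 × 0.0229568 = 668.6646 g.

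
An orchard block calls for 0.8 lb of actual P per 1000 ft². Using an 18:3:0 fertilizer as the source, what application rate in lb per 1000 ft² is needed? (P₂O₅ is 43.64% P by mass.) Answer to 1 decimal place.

As P₂O₅: 0.8 / 0.4364 = 1.83318 lb per 1000 ft².
Product per 1000 ft² = 1.83318 / 3% = 61.106 lb.

61.1 lb of product per thousand sq ft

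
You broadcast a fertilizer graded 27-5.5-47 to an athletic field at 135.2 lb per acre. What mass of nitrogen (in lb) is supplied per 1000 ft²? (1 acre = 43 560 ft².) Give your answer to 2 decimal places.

0.84 lb N per thousand sq ft

nitrogen per acre = 135.2 × 27% = 36.504 lb.
Convert to per 1000 ft²: 36.504 × 0.0229568 = 0.838017 lb.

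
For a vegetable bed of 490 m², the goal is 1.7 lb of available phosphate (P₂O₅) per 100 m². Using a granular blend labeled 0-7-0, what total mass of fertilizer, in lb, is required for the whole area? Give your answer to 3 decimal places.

119.000 lb

Product per 100 m² = 1.7 / 7% = 24.2857 lb.
Total product = 24.2857 × 490 / 100 = 119 lb.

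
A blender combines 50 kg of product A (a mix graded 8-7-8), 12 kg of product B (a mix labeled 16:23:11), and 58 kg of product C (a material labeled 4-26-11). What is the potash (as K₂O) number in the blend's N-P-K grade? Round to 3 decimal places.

Total mass = 50 + 12 + 58 = 120 kg.
K₂O mass = 8%×50 + 11%×12 + 11%×58 = 11.7 kg.
% K₂O = 11.7 / 120 = 9.75%.

9.750% K₂O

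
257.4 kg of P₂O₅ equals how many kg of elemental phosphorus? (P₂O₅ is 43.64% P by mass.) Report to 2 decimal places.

112.33 kg P

P = 257.4 × 0.4364 = 112.329 kg.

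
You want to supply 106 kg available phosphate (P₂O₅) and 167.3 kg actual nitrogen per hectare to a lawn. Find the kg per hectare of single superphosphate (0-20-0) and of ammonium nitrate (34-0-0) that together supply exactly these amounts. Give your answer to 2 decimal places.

530.00 kg single superphosphate, 492.06 kg ammonium nitrate

Per-hectare balance (a = single superphosphate, b = ammonium nitrate):
P₂O₅: 0.2·a + 0·b = 106
N: 0·a + 0.34·b = 167.3
Solving simultaneously: a = 530, b = 492.059.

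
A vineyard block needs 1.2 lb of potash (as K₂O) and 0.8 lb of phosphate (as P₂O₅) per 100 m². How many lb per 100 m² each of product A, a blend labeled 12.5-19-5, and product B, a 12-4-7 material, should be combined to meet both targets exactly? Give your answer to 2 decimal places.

With a, b = lb per 100 m² of product A and product B:
K₂O: 0.05·a + 0.07·b = 1.2
P₂O₅: 0.19·a + 0.04·b = 0.8
Eliminate a: (row1) − 0.05/0.19·(row2) → 0.0594737·b = 0.989474, so b = 16.6372.
Back-substitute: a = (1.2 − 0.07·16.6372) / 0.05 = 0.707965.

0.71 lb product A, 16.64 lb product B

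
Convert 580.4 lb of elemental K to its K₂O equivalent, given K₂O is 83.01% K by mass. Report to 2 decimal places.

K₂O = 580.4 / 0.8301 = 699.193 lb.

699.19 lb K₂O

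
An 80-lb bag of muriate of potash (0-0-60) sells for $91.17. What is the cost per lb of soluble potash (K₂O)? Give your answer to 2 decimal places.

K₂O in bag = 80 × 60% = 48 lb.
Cost per lb K₂O = $91.17 / 48 = $1.8994.

$1.90 per lb K₂O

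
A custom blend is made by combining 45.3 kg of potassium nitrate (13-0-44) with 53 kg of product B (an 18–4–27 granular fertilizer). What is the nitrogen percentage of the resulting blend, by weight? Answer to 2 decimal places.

Total mass = 45.3 + 53 = 98.3 kg.
N mass = 13%×45.3 + 18%×53 = 15.429 kg.
% N = 15.429 / 98.3 = 15.6958%.

15.70% N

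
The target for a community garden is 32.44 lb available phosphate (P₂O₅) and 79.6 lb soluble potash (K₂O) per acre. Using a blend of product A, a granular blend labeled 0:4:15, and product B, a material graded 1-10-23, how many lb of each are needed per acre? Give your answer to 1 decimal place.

Let a = lb of product A, b = lb of product B (per acre).
P₂O₅: 0.04·a + 0.1·b = 32.44
K₂O: 0.15·a + 0.23·b = 79.6
Solving simultaneously: a = 86, b = 290.

86.0 lb product A, 290.0 lb product B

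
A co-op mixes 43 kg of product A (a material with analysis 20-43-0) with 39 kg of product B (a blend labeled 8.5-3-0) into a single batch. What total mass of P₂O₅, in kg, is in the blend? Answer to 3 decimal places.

P₂O₅ mass = 43%×43 + 3%×39 = 19.66 kg.

19.660 kg P₂O₅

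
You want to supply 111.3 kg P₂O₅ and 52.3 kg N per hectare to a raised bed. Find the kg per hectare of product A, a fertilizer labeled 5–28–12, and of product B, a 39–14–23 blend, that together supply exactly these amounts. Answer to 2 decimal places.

Let a = kg of product A, b = kg of product B (per hectare).
P₂O₅: 0.28·a + 0.14·b = 111.3
N: 0.05·a + 0.39·b = 52.3
Eliminate b: (row1) − 0.14/0.39·(row2) → 0.262051·a = 92.5256, so a = 353.082.
Then b = (52.3 − 0.05·353.082) / 0.39 = 88.8356.

353.08 kg product A, 88.84 kg product B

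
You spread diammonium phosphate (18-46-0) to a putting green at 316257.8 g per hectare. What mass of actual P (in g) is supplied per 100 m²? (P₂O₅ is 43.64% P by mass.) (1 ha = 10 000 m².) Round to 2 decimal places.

634.87 g P per hundred sq m

P₂O₅ per hectare = 316257.8 × 46% = 145479 g.
Elemental P = 145479 × 0.4364 = 63486.9 g per hectare.
Convert to per 100 m²: 63486.9 × 0.01 = 634.869 g.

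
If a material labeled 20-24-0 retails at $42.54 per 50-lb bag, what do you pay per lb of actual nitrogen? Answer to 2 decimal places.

$4.25 per lb N

N in bag = 50 × 20% = 10 lb.
Cost per lb N = $42.54 / 10 = $4.2540.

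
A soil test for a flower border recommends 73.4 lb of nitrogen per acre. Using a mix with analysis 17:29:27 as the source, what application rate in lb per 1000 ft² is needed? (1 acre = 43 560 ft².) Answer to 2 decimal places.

9.91 lb of product per thousand sq ft

Product per acre = 73.4 / 17% = 431.765 lb.
Convert to per 1000 ft²: 431.765 × 0.0229568 = 9.91195 lb.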